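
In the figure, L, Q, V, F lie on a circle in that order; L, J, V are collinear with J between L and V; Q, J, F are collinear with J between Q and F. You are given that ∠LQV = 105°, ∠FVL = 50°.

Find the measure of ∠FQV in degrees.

1. ∠LFV = 75°  [cyclic LQVF, opposite ∠Q+∠F]
2. ∠FLV = 55°  [△LVF]
3. ∠FQV = 55°  [same arc VF]

∠FQV = 55°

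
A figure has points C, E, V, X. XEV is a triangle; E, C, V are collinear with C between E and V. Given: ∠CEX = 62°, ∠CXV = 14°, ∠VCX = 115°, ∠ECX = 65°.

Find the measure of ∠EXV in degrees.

∠EXV = 67°

1. ∠VEX = 62°  [C on ray EV]
2. ∠CVX = 51°  [△XCV]
3. ∠EVX = 51°  [C on ray VE]
4. ∠EXV = 67°  [△XEV]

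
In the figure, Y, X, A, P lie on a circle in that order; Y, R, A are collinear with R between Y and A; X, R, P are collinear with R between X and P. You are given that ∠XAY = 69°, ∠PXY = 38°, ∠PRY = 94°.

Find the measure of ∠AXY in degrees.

∠AXY = 55°

1. ∠XPY = 69°  [same arc YX]
2. ∠PAY = 38°  [same arc YP]
3. ∠AYP = 17°  [△YRP]
4. ∠APY = 125°  [△YAP]
5. ∠AXY = 55°  [cyclic YXAP, opposite ∠X+∠P]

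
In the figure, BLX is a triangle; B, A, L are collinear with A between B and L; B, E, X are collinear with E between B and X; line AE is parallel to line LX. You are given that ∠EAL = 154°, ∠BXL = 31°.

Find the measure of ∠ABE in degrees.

1. ∠BAE = 26°  [linear pair at A on BL]
2. ∠AEB = 31°  [AE∥LX, corresponding at E]
3. ∠ABE = 123°  [△BAE]

∠ABE = 123°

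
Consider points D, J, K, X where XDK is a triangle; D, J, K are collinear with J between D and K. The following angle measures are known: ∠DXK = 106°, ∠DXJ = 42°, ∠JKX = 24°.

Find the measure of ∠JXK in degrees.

1. ∠DKX = 24°  [J on ray KD]
2. ∠KDX = 50°  [△XDK]
3. ∠JDX = 50°  [J on ray DK]
4. ∠DJX = 88°  [△XDJ]
5. ∠KJX = 92°  [linear pair at J on DK]
6. ∠JXK = 64°  [△XJK]

∠JXK = 64°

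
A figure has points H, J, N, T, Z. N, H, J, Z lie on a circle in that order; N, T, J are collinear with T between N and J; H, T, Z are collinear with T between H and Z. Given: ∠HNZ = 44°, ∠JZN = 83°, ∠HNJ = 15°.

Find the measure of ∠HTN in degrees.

∠HTN = 97°

1. ∠HJZ = 136°  [cyclic NHJZ, opposite ∠N+∠J]
2. ∠JHN = 97°  [cyclic NHJZ, opposite ∠H+∠Z]
3. ∠HZJ = 15°  [same arc HJ]
4. ∠HJN = 68°  [△NHJ]
5. ∠JHZ = 29°  [△HJZ]
6. ∠HTJ = 83°  [△HTJ]
7. ∠HTN = 97°  [linear pair at T on NJ]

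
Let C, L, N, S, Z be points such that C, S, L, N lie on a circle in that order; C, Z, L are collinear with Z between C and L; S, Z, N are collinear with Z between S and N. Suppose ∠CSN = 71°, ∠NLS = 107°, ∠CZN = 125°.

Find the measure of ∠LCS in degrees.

∠LCS = 54°

1. ∠CLN = 71°  [same arc CN]
2. ∠LZN = 55°  [linear pair at Z on CL]
3. ∠LNS = 54°  [△LZN]
4. ∠LCS = 54°  [same arc SL]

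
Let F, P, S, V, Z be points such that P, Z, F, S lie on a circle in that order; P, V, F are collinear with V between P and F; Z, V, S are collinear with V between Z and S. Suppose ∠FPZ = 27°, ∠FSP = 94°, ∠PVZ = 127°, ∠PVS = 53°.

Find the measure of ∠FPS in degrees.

1. ∠FSZ = 27°  [same arc ZF]
2. ∠FVS = 127°  [vertical angles at V]
3. ∠PFS = 26°  [△FVS]
4. ∠FPS = 60°  [△PFS]

∠FPS = 60°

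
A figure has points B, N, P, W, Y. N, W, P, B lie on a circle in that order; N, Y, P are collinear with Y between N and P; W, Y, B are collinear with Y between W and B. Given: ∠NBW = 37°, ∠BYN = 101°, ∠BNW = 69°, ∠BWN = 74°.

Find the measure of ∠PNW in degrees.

1. ∠PYW = 101°  [vertical angles at Y]
2. ∠NYW = 79°  [linear pair at Y on NP]
3. ∠PNW = 27°  [△NYW]

∠PNW = 27°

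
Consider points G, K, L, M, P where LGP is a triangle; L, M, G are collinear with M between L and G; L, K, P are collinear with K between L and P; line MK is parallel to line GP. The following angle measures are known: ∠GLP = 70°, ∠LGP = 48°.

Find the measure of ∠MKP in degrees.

1. ∠GPL = 62°  [△LGP]
2. ∠LKM = 62°  [MK∥GP, corresponding at K]
3. ∠MKP = 118°  [linear pair at K on LP]

∠MKP = 118°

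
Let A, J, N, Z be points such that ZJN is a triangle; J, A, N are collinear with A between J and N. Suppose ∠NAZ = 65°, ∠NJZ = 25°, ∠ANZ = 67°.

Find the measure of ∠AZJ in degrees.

1. ∠JAZ = 115°  [linear pair at A on JN]
2. ∠AJZ = 25°  [A on ray JN]
3. ∠AZJ = 40°  [△ZJA]

∠AZJ = 40°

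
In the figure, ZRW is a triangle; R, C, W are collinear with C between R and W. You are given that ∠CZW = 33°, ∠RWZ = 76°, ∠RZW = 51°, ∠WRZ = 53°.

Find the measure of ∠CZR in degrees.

1. ∠CWZ = 76°  [C on ray WR]
2. ∠CRZ = 53°  [C on ray RW]
3. ∠WCZ = 71°  [△ZCW]
4. ∠RCZ = 109°  [linear pair at C on RW]
5. ∠CZR = 18°  [△ZRC]

∠CZR = 18°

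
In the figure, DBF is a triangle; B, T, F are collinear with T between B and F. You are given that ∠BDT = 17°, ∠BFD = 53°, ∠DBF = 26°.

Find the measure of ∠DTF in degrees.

1. ∠DBT = 26°  [T on ray BF]
2. ∠BTD = 137°  [△DBT]
3. ∠DTF = 43°  [linear pair at T on BF]

∠DTF = 43°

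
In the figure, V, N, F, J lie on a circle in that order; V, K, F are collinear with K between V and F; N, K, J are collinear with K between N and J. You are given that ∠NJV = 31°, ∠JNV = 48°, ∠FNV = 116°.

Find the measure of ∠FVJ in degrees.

1. ∠JFV = 48°  [same arc VJ]
2. ∠FJV = 64°  [cyclic VNFJ, opposite ∠N+∠J]
3. ∠FVJ = 68°  [△VFJ]

∠FVJ = 68°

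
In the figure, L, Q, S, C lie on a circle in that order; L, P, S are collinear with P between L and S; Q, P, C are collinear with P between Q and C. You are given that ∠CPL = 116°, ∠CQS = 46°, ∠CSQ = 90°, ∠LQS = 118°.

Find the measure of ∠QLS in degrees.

∠QLS = 44°

1. ∠QPS = 116°  [vertical angles at P]
2. ∠LSQ = 18°  [△QPS]
3. ∠QLS = 44°  [△LQS]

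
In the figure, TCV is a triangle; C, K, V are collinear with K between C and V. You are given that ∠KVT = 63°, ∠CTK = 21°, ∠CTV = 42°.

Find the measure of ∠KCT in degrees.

1. ∠CVT = 63°  [K on ray VC]
2. ∠TCV = 75°  [△TCV]
3. ∠KCT = 75°  [K on ray CV]

∠KCT = 75°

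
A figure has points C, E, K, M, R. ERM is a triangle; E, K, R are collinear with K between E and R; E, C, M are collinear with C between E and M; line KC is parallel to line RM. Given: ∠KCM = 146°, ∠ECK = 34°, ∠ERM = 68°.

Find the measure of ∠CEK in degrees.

∠CEK = 78°

1. ∠EMR = 34°  [KC∥RM, corresponding at C]
2. ∠MER = 78°  [△ERM]
3. ∠CEK = 78°  [K on ER, C on EM]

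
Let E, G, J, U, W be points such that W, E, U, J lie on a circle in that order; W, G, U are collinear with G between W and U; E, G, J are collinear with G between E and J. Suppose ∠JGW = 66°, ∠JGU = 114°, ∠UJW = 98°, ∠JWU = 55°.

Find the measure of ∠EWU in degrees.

∠EWU = 39°

1. ∠EGU = 66°  [vertical angles at G]
2. ∠UEW = 82°  [cyclic WEUJ, opposite ∠E+∠J]
3. ∠JEU = 55°  [same arc UJ]
4. ∠EUW = 59°  [△EGU]
5. ∠EWU = 39°  [△WEU]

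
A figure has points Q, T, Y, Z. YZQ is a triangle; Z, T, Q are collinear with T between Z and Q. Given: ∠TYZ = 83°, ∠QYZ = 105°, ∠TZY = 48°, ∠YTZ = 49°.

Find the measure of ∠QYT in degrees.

1. ∠QZY = 48°  [T on ray ZQ]
2. ∠QTY = 131°  [linear pair at T on ZQ]
3. ∠YQZ = 27°  [△YZQ]
4. ∠TQY = 27°  [T on ray QZ]
5. ∠QYT = 22°  [△YTQ]

∠QYT = 22°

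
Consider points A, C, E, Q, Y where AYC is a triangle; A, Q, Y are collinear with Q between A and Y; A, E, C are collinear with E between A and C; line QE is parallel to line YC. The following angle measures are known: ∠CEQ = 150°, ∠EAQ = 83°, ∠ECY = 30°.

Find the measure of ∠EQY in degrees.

∠EQY = 113°

1. ∠AEQ = 30°  [linear pair at E on AC]
2. ∠AQE = 67°  [△AQE]
3. ∠EQY = 113°  [linear pair at Q on AY]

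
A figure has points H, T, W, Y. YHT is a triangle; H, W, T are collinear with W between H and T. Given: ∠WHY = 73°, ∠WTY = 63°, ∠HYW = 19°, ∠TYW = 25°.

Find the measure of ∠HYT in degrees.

∠HYT = 44°

1. ∠THY = 73°  [W on ray HT]
2. ∠HTY = 63°  [W on ray TH]
3. ∠HYT = 44°  [△YHT]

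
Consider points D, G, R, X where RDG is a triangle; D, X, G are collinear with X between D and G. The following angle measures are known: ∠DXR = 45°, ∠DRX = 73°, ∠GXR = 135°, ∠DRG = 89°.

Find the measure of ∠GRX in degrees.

∠GRX = 16°

1. ∠RDX = 62°  [△RDX]
2. ∠GDR = 62°  [X on ray DG]
3. ∠DGR = 29°  [△RDG]
4. ∠RGX = 29°  [X on ray GD]
5. ∠GRX = 16°  [△RXG]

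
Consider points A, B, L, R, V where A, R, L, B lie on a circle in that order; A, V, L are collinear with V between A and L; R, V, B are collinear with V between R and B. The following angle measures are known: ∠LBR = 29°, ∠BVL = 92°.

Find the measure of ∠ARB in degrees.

1. ∠LAR = 29°  [same arc RL]
2. ∠AVR = 92°  [vertical angles at V]
3. ∠ARB = 59°  [△AVR]

∠ARB = 59°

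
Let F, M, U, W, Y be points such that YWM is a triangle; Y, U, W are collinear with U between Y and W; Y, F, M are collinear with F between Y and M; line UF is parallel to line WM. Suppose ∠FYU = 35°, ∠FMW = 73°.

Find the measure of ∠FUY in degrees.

∠FUY = 72°

1. ∠MYW = 35°  [U on YW, F on YM]
2. ∠WMY = 73°  [F on ray MY]
3. ∠MWY = 72°  [△YWM]
4. ∠FUY = 72°  [UF∥WM, corresponding at U]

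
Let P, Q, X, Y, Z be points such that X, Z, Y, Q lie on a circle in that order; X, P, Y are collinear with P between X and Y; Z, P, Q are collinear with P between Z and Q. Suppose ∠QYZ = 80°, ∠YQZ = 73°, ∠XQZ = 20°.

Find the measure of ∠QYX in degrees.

1. ∠QXZ = 100°  [cyclic XZYQ, opposite ∠X+∠Y]
2. ∠QZX = 60°  [△XZQ]
3. ∠QYX = 60°  [same arc XQ]

∠QYX = 60°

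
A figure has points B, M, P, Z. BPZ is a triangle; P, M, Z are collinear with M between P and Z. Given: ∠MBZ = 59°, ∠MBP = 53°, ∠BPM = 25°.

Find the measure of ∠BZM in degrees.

∠BZM = 43°

1. ∠BMP = 102°  [△BPM]
2. ∠BMZ = 78°  [linear pair at M on PZ]
3. ∠BZM = 43°  [△BMZ]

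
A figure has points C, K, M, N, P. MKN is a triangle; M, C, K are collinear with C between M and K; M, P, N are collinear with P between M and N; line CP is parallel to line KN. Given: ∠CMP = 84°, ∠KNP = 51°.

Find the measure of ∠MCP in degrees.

∠MCP = 45°

1. ∠KMN = 84°  [C on MK, P on MN]
2. ∠KNM = 51°  [P on ray NM]
3. ∠MKN = 45°  [△MKN]
4. ∠MCP = 45°  [CP∥KN, corresponding at C]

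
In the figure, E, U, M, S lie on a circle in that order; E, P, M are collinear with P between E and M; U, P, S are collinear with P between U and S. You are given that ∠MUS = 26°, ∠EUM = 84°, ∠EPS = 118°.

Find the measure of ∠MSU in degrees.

1. ∠MES = 26°  [same arc MS]
2. ∠ESM = 96°  [cyclic EUMS, opposite ∠U+∠S]
3. ∠MPS = 62°  [linear pair at P on EM]
4. ∠EMS = 58°  [△EMS]
5. ∠MSU = 60°  [△MPS]

∠MSU = 60°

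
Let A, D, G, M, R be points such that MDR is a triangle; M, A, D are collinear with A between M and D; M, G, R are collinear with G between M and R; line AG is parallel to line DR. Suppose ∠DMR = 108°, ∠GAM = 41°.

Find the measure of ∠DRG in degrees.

1. ∠AMG = 108°  [A on MD, G on MR]
2. ∠AGM = 31°  [△MAG]
3. ∠AGR = 149°  [linear pair at G on MR]
4. ∠DRG = 31°  [AG∥DR, co-interior at R–G]

∠DRG = 31°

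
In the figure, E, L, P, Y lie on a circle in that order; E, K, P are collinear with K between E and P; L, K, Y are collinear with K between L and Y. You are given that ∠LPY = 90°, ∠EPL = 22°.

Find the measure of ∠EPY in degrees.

1. ∠LEY = 90°  [cyclic ELPY, opposite ∠E+∠P]
2. ∠EYL = 22°  [same arc EL]
3. ∠ELY = 68°  [△ELY]
4. ∠EPY = 68°  [same arc EY]

∠EPY = 68°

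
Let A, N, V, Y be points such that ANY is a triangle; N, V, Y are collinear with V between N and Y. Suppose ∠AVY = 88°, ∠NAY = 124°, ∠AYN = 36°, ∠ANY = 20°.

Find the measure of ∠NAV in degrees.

∠NAV = 68°

1. ∠AVN = 92°  [linear pair at V on NY]
2. ∠ANV = 20°  [V on ray NY]
3. ∠NAV = 68°  [△ANV]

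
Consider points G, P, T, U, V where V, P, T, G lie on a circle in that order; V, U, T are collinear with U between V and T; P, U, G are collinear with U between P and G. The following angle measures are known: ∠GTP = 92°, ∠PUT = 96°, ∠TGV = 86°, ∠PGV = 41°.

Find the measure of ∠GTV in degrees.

∠GTV = 51°

1. ∠GVP = 88°  [cyclic VPTG, opposite ∠V+∠T]
2. ∠GPV = 51°  [△VPG]
3. ∠GTV = 51°  [same arc VG]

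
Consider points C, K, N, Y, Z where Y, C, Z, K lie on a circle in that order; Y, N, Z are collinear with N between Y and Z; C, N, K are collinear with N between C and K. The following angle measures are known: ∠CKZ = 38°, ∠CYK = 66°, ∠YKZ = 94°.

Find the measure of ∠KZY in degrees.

∠KZY = 58°

1. ∠CZK = 114°  [cyclic YCZK, opposite ∠Y+∠Z]
2. ∠KCZ = 28°  [△CZK]
3. ∠KYZ = 28°  [same arc ZK]
4. ∠KZY = 58°  [△YZK]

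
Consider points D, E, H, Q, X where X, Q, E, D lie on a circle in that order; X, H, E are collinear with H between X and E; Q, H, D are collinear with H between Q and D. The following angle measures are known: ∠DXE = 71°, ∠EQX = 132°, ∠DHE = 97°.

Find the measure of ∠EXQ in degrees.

1. ∠EDX = 48°  [cyclic XQED, opposite ∠Q+∠D]
2. ∠QHX = 97°  [vertical angles at H]
3. ∠DEX = 61°  [△XED]
4. ∠DQX = 61°  [same arc XD]
5. ∠EXQ = 22°  [△XHQ]

∠EXQ = 22°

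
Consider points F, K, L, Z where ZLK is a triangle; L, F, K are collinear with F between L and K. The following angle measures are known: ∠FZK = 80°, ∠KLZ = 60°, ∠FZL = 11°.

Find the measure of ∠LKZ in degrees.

1. ∠FLZ = 60°  [F on ray LK]
2. ∠LFZ = 109°  [△ZLF]
3. ∠KFZ = 71°  [linear pair at F on LK]
4. ∠FKZ = 29°  [△ZFK]
5. ∠LKZ = 29°  [F on ray KL]

∠LKZ = 29°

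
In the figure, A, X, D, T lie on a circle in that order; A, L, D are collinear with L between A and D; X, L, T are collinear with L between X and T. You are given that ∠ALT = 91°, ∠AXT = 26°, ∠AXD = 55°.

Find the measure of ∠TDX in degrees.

∠TDX = 86°

1. ∠DLT = 89°  [linear pair at L on AD]
2. ∠ADT = 26°  [same arc AT]
3. ∠ATD = 125°  [cyclic AXDT, opposite ∠X+∠T]
4. ∠DTX = 65°  [△DLT]
5. ∠DAT = 29°  [△ADT]
6. ∠DXT = 29°  [same arc DT]
7. ∠TDX = 86°  [△XDT]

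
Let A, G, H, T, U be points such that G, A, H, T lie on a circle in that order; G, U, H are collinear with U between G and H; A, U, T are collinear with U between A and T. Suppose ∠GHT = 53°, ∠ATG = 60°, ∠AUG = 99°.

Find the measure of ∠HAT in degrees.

1. ∠AHG = 60°  [same arc GA]
2. ∠AUH = 81°  [linear pair at U on GH]
3. ∠HAT = 39°  [△AUH]

∠HAT = 39°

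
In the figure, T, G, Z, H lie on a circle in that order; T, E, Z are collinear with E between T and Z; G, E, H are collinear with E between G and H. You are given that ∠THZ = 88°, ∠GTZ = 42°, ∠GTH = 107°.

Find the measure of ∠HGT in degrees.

1. ∠TGZ = 92°  [cyclic TGZH, opposite ∠G+∠H]
2. ∠GZT = 46°  [△TGZ]
3. ∠GHT = 46°  [same arc TG]
4. ∠HGT = 27°  [△TGH]

∠HGT = 27°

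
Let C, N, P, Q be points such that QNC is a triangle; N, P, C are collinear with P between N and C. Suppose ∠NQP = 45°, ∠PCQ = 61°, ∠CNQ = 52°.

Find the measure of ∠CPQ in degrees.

1. ∠PNQ = 52°  [P on ray NC]
2. ∠NPQ = 83°  [△QNP]
3. ∠CPQ = 97°  [linear pair at P on NC]

∠CPQ = 97°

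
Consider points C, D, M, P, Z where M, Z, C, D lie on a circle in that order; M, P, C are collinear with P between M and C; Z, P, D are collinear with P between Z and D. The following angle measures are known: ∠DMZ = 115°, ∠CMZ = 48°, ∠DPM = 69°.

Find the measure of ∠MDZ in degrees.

1. ∠DCZ = 65°  [cyclic MZCD, opposite ∠M+∠C]
2. ∠CDZ = 48°  [same arc ZC]
3. ∠CPZ = 69°  [vertical angles at P]
4. ∠CZD = 67°  [△ZCD]
5. ∠MCZ = 44°  [△ZPC]
6. ∠MDZ = 44°  [same arc MZ]

∠MDZ = 44°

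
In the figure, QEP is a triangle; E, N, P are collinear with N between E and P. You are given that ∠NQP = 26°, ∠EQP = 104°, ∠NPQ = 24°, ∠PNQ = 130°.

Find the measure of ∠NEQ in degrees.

1. ∠EPQ = 24°  [N on ray PE]
2. ∠PEQ = 52°  [△QEP]
3. ∠NEQ = 52°  [N on ray EP]

∠NEQ = 52°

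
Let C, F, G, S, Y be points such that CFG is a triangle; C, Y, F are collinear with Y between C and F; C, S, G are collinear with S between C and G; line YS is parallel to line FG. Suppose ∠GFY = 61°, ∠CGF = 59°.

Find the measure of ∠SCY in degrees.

∠SCY = 60°

1. ∠CFG = 61°  [Y on ray FC]
2. ∠FCG = 60°  [△CFG]
3. ∠SCY = 60°  [Y on CF, S on CG]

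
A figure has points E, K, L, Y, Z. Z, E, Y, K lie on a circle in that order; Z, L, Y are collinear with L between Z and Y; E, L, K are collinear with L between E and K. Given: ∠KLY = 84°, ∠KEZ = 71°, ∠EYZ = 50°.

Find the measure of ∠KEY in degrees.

1. ∠ELZ = 84°  [vertical angles at L]
2. ∠ELY = 96°  [linear pair at L on ZY]
3. ∠KEY = 34°  [△ELY]

∠KEY = 34°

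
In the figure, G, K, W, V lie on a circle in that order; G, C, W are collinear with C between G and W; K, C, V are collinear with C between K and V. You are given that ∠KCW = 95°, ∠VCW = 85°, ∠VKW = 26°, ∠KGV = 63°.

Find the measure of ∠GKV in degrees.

∠GKV = 58°

1. ∠GCV = 95°  [vertical angles at C]
2. ∠VGW = 26°  [same arc WV]
3. ∠GVK = 59°  [△GCV]
4. ∠GKV = 58°  [△GKV]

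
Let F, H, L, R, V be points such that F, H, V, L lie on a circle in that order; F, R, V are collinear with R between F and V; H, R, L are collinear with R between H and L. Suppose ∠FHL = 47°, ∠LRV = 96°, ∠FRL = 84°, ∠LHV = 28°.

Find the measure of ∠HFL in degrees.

∠HFL = 65°

1. ∠FVL = 47°  [same arc FL]
2. ∠HLV = 37°  [△VRL]
3. ∠HVL = 115°  [△HVL]
4. ∠HFL = 65°  [cyclic FHVL, opposite ∠F+∠V]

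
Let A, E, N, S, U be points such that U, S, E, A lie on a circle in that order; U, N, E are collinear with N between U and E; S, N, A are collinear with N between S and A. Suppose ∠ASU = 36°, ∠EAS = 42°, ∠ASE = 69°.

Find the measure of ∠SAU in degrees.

1. ∠AEU = 36°  [same arc UA]
2. ∠ANE = 102°  [△ENA]
3. ∠AUE = 69°  [same arc EA]
4. ∠ANU = 78°  [linear pair at N on UE]
5. ∠SAU = 33°  [△UNA]

∠SAU = 33°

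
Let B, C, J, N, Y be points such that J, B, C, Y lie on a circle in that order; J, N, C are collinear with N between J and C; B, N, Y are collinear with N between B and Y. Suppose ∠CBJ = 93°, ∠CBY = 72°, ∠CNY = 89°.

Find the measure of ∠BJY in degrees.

1. ∠CYJ = 87°  [cyclic JBCY, opposite ∠B+∠Y]
2. ∠CJY = 72°  [same arc CY]
3. ∠JNY = 91°  [linear pair at N on JC]
4. ∠JCY = 21°  [△JCY]
5. ∠BYJ = 17°  [△JNY]
6. ∠JBY = 21°  [same arc JY]
7. ∠BJY = 142°  [△JBY]

∠BJY = 142°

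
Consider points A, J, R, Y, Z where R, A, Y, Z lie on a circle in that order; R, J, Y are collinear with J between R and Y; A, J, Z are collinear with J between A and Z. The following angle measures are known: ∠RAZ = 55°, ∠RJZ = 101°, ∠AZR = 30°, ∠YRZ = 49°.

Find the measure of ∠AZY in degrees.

1. ∠RYZ = 55°  [same arc RZ]
2. ∠YJZ = 79°  [linear pair at J on RY]
3. ∠AZY = 46°  [△YJZ]

∠AZY = 46°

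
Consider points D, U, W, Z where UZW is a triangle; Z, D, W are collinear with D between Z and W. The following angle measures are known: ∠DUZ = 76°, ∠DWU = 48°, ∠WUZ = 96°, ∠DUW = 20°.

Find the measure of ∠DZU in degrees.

1. ∠UWZ = 48°  [D on ray WZ]
2. ∠UZW = 36°  [△UZW]
3. ∠DZU = 36°  [D on ray ZW]

∠DZU = 36°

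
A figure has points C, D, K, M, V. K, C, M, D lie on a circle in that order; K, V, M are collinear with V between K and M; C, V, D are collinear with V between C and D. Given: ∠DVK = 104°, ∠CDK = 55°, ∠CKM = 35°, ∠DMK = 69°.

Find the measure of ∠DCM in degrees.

∠DCM = 21°

1. ∠CVM = 104°  [vertical angles at V]
2. ∠CMK = 55°  [same arc KC]
3. ∠DCM = 21°  [△CVM]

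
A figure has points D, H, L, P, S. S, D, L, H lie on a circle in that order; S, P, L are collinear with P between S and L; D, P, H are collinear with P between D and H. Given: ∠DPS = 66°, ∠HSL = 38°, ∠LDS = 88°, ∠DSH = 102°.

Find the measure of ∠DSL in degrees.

∠DSL = 64°

1. ∠DPL = 114°  [linear pair at P on SL]
2. ∠HDL = 38°  [same arc LH]
3. ∠DLS = 28°  [△DPL]
4. ∠DSL = 64°  [△SDL]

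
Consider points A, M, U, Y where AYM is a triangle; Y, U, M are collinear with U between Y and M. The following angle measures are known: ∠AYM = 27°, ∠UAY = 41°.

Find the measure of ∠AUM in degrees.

1. ∠AYU = 27°  [U on ray YM]
2. ∠AUY = 112°  [△AYU]
3. ∠AUM = 68°  [linear pair at U on YM]

∠AUM = 68°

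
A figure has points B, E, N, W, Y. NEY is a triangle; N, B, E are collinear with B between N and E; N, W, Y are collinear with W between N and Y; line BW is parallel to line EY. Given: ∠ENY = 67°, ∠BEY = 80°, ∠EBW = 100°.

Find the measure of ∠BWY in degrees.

∠BWY = 147°

1. ∠BNW = 67°  [B on NE, W on NY]
2. ∠NBW = 80°  [linear pair at B on NE]
3. ∠BWN = 33°  [△NBW]
4. ∠BWY = 147°  [linear pair at W on NY]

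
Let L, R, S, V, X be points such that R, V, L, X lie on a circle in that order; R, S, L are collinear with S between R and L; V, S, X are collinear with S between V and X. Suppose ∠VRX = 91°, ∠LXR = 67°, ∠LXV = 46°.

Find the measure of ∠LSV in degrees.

1. ∠VLX = 89°  [cyclic RVLX, opposite ∠R+∠L]
2. ∠LVR = 113°  [cyclic RVLX, opposite ∠V+∠X]
3. ∠LRV = 46°  [same arc VL]
4. ∠LVX = 45°  [△VLX]
5. ∠RLV = 21°  [△RVL]
6. ∠LSV = 114°  [△VSL]

∠LSV = 114°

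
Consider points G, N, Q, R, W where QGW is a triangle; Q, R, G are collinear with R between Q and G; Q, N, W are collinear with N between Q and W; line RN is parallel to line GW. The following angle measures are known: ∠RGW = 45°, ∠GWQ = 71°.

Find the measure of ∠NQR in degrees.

∠NQR = 64°

1. ∠QGW = 45°  [R on ray GQ]
2. ∠GQW = 64°  [△QGW]
3. ∠NQR = 64°  [R on QG, N on QW]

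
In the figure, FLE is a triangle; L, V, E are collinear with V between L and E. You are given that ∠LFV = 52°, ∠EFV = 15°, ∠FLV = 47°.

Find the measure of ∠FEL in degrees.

∠FEL = 66°

1. ∠FVL = 81°  [△FLV]
2. ∠EVF = 99°  [linear pair at V on LE]
3. ∠FEV = 66°  [△FVE]
4. ∠FEL = 66°  [V on ray EL]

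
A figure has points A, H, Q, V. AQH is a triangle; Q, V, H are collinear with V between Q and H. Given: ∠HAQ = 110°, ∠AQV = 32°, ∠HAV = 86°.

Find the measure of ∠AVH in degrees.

1. ∠AQH = 32°  [V on ray QH]
2. ∠AHQ = 38°  [△AQH]
3. ∠AHV = 38°  [V on ray HQ]
4. ∠AVH = 56°  [△AVH]

∠AVH = 56°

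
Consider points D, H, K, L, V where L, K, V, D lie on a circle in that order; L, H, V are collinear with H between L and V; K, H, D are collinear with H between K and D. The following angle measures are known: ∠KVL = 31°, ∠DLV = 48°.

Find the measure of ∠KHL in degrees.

∠KHL = 79°

1. ∠DKV = 48°  [same arc VD]
2. ∠KHV = 101°  [△KHV]
3. ∠KHL = 79°  [linear pair at H on LV]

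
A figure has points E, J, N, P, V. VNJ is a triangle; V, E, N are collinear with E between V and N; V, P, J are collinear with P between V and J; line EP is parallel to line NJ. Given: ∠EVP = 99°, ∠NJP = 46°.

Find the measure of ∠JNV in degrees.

1. ∠JVN = 99°  [E on VN, P on VJ]
2. ∠NJV = 46°  [P on ray JV]
3. ∠JNV = 35°  [△VNJ]

∠JNV = 35°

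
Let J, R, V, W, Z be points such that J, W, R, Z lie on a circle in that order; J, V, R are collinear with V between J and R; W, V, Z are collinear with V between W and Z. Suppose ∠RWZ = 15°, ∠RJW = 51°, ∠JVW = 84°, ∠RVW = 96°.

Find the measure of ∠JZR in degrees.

1. ∠JRW = 69°  [△WVR]
2. ∠JWR = 60°  [△JWR]
3. ∠JZR = 120°  [cyclic JWRZ, opposite ∠W+∠Z]

∠JZR = 120°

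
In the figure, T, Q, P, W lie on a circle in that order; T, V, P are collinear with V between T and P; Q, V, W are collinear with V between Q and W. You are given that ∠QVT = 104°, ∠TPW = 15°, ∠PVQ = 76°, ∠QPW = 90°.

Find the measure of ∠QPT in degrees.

1. ∠PVW = 104°  [vertical angles at V]
2. ∠PWQ = 61°  [△PVW]
3. ∠PQW = 29°  [△QPW]
4. ∠QPT = 75°  [△QVP]

∠QPT = 75°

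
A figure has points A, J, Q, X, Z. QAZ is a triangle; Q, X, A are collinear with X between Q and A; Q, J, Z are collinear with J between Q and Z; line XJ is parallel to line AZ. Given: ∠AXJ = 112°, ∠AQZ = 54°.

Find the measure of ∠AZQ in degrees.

1. ∠JXQ = 68°  [linear pair at X on QA]
2. ∠JQX = 54°  [X on QA, J on QZ]
3. ∠QJX = 58°  [△QXJ]
4. ∠AZQ = 58°  [XJ∥AZ, corresponding at J]

∠AZQ = 58°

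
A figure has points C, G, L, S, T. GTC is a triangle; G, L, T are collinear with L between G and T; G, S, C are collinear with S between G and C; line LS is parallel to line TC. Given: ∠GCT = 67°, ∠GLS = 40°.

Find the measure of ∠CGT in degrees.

1. ∠GSL = 67°  [LS∥TC, corresponding at S]
2. ∠LGS = 73°  [△GLS]
3. ∠CGT = 73°  [L on GT, S on GC]

∠CGT = 73°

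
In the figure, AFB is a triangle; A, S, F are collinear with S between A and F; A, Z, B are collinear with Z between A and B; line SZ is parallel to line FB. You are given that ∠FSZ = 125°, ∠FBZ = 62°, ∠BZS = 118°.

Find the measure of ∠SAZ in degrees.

1. ∠ASZ = 55°  [linear pair at S on AF]
2. ∠AZS = 62°  [linear pair at Z on AB]
3. ∠SAZ = 63°  [△ASZ]

∠SAZ = 63°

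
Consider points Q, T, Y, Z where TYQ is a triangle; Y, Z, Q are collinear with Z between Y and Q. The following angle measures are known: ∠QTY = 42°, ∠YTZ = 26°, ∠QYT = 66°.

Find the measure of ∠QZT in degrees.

∠QZT = 92°

1. ∠TYZ = 66°  [Z on ray YQ]
2. ∠TZY = 88°  [△TYZ]
3. ∠QZT = 92°  [linear pair at Z on YQ]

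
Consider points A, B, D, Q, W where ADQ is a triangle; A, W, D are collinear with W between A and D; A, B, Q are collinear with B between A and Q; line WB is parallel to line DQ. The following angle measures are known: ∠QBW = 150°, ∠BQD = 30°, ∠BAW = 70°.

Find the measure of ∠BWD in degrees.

1. ∠ABW = 30°  [linear pair at B on AQ]
2. ∠AWB = 80°  [△AWB]
3. ∠BWD = 100°  [linear pair at W on AD]

∠BWD = 100°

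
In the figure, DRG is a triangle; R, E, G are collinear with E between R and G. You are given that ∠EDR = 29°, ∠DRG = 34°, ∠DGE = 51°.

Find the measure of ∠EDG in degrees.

∠EDG = 66°

1. ∠DRE = 34°  [E on ray RG]
2. ∠DER = 117°  [△DRE]
3. ∠DEG = 63°  [linear pair at E on RG]
4. ∠EDG = 66°  [△DEG]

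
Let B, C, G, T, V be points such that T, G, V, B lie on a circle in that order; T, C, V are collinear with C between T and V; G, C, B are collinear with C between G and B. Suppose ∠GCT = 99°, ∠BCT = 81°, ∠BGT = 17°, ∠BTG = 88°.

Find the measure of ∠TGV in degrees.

1. ∠GTV = 64°  [△TCG]
2. ∠GBT = 75°  [△TGB]
3. ∠GVT = 75°  [same arc TG]
4. ∠TGV = 41°  [△TGV]

∠TGV = 41°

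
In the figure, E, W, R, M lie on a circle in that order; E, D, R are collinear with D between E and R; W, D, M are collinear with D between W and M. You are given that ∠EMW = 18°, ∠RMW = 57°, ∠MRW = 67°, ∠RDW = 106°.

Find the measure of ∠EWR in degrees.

∠EWR = 105°

1. ∠ERW = 18°  [same arc EW]
2. ∠REW = 57°  [same arc WR]
3. ∠EWR = 105°  [△EWR]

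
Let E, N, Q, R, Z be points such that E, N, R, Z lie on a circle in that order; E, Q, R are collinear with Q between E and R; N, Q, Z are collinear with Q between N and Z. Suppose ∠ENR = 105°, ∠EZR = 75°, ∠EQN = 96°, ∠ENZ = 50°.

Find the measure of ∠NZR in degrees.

∠NZR = 34°

1. ∠RQZ = 96°  [vertical angles at Q]
2. ∠ERZ = 50°  [same arc EZ]
3. ∠NZR = 34°  [△RQZ]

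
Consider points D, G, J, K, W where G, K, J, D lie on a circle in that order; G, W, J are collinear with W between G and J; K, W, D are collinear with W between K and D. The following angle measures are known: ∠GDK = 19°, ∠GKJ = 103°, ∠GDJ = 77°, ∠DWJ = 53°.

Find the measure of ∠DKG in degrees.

∠DKG = 69°

1. ∠GJK = 19°  [same arc GK]
2. ∠JGK = 58°  [△GKJ]
3. ∠GWK = 53°  [vertical angles at W]
4. ∠DKG = 69°  [△GWK]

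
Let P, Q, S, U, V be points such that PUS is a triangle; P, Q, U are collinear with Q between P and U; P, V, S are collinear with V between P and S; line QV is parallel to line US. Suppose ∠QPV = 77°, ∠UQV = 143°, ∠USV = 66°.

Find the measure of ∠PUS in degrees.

∠PUS = 37°

1. ∠SPU = 77°  [Q on PU, V on PS]
2. ∠PSU = 66°  [V on ray SP]
3. ∠PUS = 37°  [△PUS]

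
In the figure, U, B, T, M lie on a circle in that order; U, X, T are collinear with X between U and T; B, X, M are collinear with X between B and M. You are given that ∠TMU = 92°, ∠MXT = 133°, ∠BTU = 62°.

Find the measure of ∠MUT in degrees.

∠MUT = 71°

1. ∠MXU = 47°  [linear pair at X on UT]
2. ∠BMU = 62°  [same arc UB]
3. ∠MUT = 71°  [△UXM]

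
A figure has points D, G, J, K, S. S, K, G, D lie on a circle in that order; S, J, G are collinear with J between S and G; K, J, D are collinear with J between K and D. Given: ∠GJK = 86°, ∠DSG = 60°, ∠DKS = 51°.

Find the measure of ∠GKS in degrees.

∠GKS = 111°

1. ∠KJS = 94°  [linear pair at J on SG]
2. ∠DKG = 60°  [same arc GD]
3. ∠GSK = 35°  [△SJK]
4. ∠KGS = 34°  [△KJG]
5. ∠GKS = 111°  [△SKG]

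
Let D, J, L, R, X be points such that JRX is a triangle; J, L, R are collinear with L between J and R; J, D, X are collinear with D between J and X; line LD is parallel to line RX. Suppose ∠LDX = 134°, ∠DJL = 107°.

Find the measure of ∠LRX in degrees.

∠LRX = 27°

1. ∠JDL = 46°  [linear pair at D on JX]
2. ∠DLJ = 27°  [△JLD]
3. ∠DLR = 153°  [linear pair at L on JR]
4. ∠LRX = 27°  [LD∥RX, co-interior at R–L]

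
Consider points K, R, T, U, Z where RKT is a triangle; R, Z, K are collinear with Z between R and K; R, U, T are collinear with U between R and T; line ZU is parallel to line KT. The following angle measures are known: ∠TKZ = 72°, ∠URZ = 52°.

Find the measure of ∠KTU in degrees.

∠KTU = 56°

1. ∠RKT = 72°  [Z on ray KR]
2. ∠KRT = 52°  [Z on RK, U on RT]
3. ∠KTR = 56°  [△RKT]
4. ∠KTU = 56°  [U on ray TR]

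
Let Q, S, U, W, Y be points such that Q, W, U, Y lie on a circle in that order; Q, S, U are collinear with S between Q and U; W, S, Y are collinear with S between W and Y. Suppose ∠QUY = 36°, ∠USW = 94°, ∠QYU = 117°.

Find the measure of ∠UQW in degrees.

1. ∠QWY = 36°  [same arc QY]
2. ∠QSW = 86°  [linear pair at S on QU]
3. ∠UQW = 58°  [△QSW]

∠UQW = 58°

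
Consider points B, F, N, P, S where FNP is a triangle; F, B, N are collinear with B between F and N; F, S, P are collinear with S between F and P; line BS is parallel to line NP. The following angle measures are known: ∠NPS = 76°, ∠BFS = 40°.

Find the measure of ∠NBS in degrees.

∠NBS = 116°

1. ∠FPN = 76°  [S on ray PF]
2. ∠NFP = 40°  [B on FN, S on FP]
3. ∠FNP = 64°  [△FNP]
4. ∠FBS = 64°  [BS∥NP, corresponding at B]
5. ∠NBS = 116°  [linear pair at B on FN]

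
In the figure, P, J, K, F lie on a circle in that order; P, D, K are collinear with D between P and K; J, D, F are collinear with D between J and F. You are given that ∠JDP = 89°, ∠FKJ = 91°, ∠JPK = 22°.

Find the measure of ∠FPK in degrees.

∠FPK = 67°

1. ∠FDK = 89°  [vertical angles at D]
2. ∠FJP = 69°  [△PDJ]
3. ∠FPJ = 89°  [cyclic PJKF, opposite ∠P+∠K]
4. ∠FDP = 91°  [linear pair at D on PK]
5. ∠JFP = 22°  [△PJF]
6. ∠FPK = 67°  [△PDF]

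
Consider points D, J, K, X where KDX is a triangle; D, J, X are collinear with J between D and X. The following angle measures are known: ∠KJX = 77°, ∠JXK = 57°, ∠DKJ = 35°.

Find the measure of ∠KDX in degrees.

1. ∠DJK = 103°  [linear pair at J on DX]
2. ∠JDK = 42°  [△KDJ]
3. ∠KDX = 42°  [J on ray DX]

∠KDX = 42°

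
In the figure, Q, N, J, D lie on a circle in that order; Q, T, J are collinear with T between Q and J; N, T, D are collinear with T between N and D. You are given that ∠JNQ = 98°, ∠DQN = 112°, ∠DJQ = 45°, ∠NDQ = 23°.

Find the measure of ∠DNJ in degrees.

∠DNJ = 53°

1. ∠JDQ = 82°  [cyclic QNJD, opposite ∠N+∠D]
2. ∠DQJ = 53°  [△QJD]
3. ∠DNJ = 53°  [same arc JD]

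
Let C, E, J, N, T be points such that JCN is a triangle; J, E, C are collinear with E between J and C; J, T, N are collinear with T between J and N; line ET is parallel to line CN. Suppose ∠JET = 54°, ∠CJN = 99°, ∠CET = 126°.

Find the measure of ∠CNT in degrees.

1. ∠JCN = 54°  [ET∥CN, corresponding at E]
2. ∠CNJ = 27°  [△JCN]
3. ∠CNT = 27°  [T on ray NJ]

∠CNT = 27°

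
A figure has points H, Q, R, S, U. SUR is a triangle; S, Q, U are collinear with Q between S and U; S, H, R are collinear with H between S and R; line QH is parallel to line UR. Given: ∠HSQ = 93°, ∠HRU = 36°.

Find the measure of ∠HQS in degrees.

1. ∠RSU = 93°  [Q on SU, H on SR]
2. ∠SRU = 36°  [H on ray RS]
3. ∠RUS = 51°  [△SUR]
4. ∠HQS = 51°  [QH∥UR, corresponding at Q]

∠HQS = 51°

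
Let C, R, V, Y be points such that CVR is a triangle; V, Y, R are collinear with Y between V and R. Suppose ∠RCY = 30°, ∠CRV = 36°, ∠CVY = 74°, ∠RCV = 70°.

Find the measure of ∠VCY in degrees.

1. ∠CRY = 36°  [Y on ray RV]
2. ∠CYR = 114°  [△CYR]
3. ∠CYV = 66°  [linear pair at Y on VR]
4. ∠VCY = 40°  [△CVY]

∠VCY = 40°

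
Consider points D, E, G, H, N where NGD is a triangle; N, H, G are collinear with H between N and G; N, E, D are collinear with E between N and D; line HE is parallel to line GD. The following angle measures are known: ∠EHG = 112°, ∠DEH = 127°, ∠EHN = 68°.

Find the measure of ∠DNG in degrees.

∠DNG = 59°

1. ∠HEN = 53°  [linear pair at E on ND]
2. ∠ENH = 59°  [△NHE]
3. ∠DNG = 59°  [H on NG, E on ND]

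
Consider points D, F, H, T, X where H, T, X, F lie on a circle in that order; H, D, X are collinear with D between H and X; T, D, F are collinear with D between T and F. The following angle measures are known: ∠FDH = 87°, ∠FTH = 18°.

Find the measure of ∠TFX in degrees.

1. ∠FDX = 93°  [linear pair at D on HX]
2. ∠FXH = 18°  [same arc HF]
3. ∠TFX = 69°  [△XDF]

∠TFX = 69°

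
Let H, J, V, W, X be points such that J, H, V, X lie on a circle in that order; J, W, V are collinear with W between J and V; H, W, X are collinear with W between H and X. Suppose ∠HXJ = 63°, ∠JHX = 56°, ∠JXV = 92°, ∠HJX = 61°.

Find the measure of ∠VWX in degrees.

1. ∠JVX = 56°  [same arc JX]
2. ∠VJX = 32°  [△JVX]
3. ∠JWX = 85°  [△JWX]
4. ∠VWX = 95°  [linear pair at W on JV]

∠VWX = 95°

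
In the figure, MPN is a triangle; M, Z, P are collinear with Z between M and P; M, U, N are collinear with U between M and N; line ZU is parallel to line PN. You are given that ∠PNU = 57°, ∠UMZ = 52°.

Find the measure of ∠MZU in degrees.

∠MZU = 71°

1. ∠MNP = 57°  [U on ray NM]
2. ∠NMP = 52°  [Z on MP, U on MN]
3. ∠MPN = 71°  [△MPN]
4. ∠MZU = 71°  [ZU∥PN, corresponding at Z]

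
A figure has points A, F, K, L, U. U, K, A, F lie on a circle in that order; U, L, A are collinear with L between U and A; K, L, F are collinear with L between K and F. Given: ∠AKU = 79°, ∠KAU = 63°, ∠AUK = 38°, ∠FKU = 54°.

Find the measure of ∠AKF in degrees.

1. ∠AFU = 101°  [cyclic UKAF, opposite ∠K+∠F]
2. ∠FAU = 54°  [same arc UF]
3. ∠AUF = 25°  [△UAF]
4. ∠AKF = 25°  [same arc AF]

∠AKF = 25°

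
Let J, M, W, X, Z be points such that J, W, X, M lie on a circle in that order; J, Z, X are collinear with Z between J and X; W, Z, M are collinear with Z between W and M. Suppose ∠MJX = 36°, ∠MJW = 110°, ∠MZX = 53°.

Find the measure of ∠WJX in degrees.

1. ∠MWX = 36°  [same arc XM]
2. ∠MXW = 70°  [cyclic JWXM, opposite ∠J+∠X]
3. ∠WMX = 74°  [△WXM]
4. ∠WJX = 74°  [same arc WX]

∠WJX = 74°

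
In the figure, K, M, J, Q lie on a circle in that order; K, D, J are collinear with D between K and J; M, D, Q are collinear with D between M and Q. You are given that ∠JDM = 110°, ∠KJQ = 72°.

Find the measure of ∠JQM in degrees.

∠JQM = 38°

1. ∠KDQ = 110°  [vertical angles at D]
2. ∠JDQ = 70°  [linear pair at D on KJ]
3. ∠JQM = 38°  [△JDQ]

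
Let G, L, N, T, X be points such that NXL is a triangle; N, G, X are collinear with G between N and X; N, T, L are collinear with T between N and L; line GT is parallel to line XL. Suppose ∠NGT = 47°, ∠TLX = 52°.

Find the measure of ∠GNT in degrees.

1. ∠LXN = 47°  [GT∥XL, corresponding at G]
2. ∠NLX = 52°  [T on ray LN]
3. ∠LNX = 81°  [△NXL]
4. ∠GNT = 81°  [G on NX, T on NL]

∠GNT = 81°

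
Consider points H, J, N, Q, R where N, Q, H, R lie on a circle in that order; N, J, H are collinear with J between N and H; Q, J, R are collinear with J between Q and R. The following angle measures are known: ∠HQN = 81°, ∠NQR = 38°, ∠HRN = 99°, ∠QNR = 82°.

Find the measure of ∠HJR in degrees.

1. ∠NHR = 38°  [same arc NR]
2. ∠NRQ = 60°  [△NQR]
3. ∠HNR = 43°  [△NHR]
4. ∠NJR = 77°  [△NJR]
5. ∠HJR = 103°  [linear pair at J on NH]

∠HJR = 103°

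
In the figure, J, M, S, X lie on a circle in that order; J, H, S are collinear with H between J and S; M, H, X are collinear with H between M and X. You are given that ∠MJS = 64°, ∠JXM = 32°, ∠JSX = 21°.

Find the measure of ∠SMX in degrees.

1. ∠MXS = 64°  [same arc MS]
2. ∠JMX = 21°  [same arc JX]
3. ∠MJX = 127°  [△JMX]
4. ∠MSX = 53°  [cyclic JMSX, opposite ∠J+∠S]
5. ∠SMX = 63°  [△MSX]

∠SMX = 63°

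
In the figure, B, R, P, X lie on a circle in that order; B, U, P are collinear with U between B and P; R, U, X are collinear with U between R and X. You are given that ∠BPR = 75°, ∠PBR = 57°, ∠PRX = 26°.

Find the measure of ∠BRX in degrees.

1. ∠PUR = 79°  [△RUP]
2. ∠BUR = 101°  [linear pair at U on BP]
3. ∠BRX = 22°  [△BUR]

∠BRX = 22°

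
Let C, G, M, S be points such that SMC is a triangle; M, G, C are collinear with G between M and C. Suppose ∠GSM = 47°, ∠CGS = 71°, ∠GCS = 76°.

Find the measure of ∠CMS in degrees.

1. ∠MGS = 109°  [linear pair at G on MC]
2. ∠GMS = 24°  [△SMG]
3. ∠CMS = 24°  [G on ray MC]

∠CMS = 24°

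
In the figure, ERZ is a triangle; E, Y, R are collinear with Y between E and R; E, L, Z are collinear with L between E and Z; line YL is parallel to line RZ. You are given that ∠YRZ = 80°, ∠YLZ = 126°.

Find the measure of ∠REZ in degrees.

1. ∠ERZ = 80°  [Y on ray RE]
2. ∠ELY = 54°  [linear pair at L on EZ]
3. ∠EYL = 80°  [YL∥RZ, corresponding at Y]
4. ∠LEY = 46°  [△EYL]
5. ∠REZ = 46°  [Y on ER, L on EZ]

∠REZ = 46°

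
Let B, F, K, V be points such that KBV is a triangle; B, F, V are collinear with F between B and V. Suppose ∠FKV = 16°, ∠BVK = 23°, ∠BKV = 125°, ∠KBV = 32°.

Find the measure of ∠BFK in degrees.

1. ∠FVK = 23°  [F on ray VB]
2. ∠KFV = 141°  [△KFV]
3. ∠BFK = 39°  [linear pair at F on BV]

∠BFK = 39°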